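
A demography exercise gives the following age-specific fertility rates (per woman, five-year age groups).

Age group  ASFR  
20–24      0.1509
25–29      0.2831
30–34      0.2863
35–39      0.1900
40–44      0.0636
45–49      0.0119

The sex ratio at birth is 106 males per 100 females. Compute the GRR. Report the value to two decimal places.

Proportion female at birth = 100 / (100 + 106) = 0.48544.
Sum of ASFRs = 0.1509 + 0.2831 + 0.2863 + 0.1900 + 0.0636 + 0.0119 = 0.9858
TFR = 5 × 0.9858 = 4.929
GRR = 0.48544 × 4.929 = 2.39273

2.39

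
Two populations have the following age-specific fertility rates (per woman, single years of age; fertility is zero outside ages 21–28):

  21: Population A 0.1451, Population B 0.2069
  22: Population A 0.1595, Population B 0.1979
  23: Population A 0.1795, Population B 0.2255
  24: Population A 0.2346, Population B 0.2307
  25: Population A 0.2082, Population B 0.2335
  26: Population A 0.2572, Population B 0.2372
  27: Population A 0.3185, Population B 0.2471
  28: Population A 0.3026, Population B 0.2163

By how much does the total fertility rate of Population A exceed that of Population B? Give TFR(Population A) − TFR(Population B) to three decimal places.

Population A:
  Sum of ASFRs = 0.1451 + 0.1595 + 0.1795 + 0.2346 + 0.2082 + 0.2572 + 0.3185 + 0.3026 = 1.8052
  TFR = 1.8052
Population B:
  Sum of ASFRs = 0.2069 + 0.1979 + 0.2255 + 0.2307 + 0.2335 + 0.2372 + 0.2471 + 0.2163 = 1.7951
  TFR = 1.7951
Difference = 1.8052 − 1.7951 = 0.0101

0.010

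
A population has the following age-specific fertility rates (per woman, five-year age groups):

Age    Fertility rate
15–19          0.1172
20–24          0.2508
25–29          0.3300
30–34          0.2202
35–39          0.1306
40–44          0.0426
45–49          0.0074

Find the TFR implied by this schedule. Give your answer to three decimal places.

Sum of ASFRs = 0.1172 + 0.2508 + 0.3300 + 0.2202 + 0.1306 + 0.0426 + 0.0074 = 1.0988
TFR = 5 × 1.0988 = 5.494

5.494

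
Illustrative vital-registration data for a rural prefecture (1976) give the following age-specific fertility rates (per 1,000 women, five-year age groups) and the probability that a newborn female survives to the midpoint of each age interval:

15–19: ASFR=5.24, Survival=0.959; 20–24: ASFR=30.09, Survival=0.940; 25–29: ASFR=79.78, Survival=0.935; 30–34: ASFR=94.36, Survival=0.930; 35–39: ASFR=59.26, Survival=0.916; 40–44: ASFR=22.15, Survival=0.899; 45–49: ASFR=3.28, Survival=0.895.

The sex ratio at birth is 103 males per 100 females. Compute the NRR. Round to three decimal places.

0.672

Proportion female at birth = 100 / (100 + 103) = 0.49261.
Each age group contributes 5 × ASFR × survival:
  15–19: 5 × 5.24/1000 × 0.959 = 0.02513
  20–24: 5 × 30.09/1000 × 0.940 = 0.14142
  25–29: 5 × 79.78/1000 × 0.935 = 0.37297
  30–34: 5 × 94.36/1000 × 0.930 = 0.43877
  35–39: 5 × 59.26/1000 × 0.916 = 0.27141
  40–44: 5 × 22.15/1000 × 0.899 = 0.09956
  45–49: 5 × 3.28/1000 × 0.895 = 0.01468
Sum = 1.36394
NRR = 0.49261 × 1.36394 = 0.67189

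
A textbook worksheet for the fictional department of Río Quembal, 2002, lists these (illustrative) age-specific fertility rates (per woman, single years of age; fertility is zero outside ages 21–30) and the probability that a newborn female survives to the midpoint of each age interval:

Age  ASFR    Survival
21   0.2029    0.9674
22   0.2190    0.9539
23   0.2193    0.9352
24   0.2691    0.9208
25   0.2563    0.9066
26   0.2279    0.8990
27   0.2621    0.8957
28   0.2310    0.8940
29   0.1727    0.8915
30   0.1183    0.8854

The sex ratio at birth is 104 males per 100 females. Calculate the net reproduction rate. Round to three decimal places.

0.978

Proportion female at birth = 100 / (100 + 104) = 0.49020.
Survival-weighted fertility by age (1·fₓ·Sₓ):
  21: 1 × 0.2029 × 0.9674 = 0.19629
  22: 1 × 0.2190 × 0.9539 = 0.20890
  23: 1 × 0.2193 × 0.9352 = 0.20509
  24: 1 × 0.2691 × 0.9208 = 0.24779
  25: 1 × 0.2563 × 0.9066 = 0.23236
  26: 1 × 0.2279 × 0.8990 = 0.20488
  27: 1 × 0.2621 × 0.8957 = 0.23476
  28: 1 × 0.2310 × 0.8940 = 0.20651
  29: 1 × 0.1727 × 0.8915 = 0.15396
  30: 1 × 0.1183 × 0.8854 = 0.10474
Sum = 1.99528
NRR = 0.49020 × 1.99528 = 0.97809
NRR < 1, so the cohort does not fully replace itself.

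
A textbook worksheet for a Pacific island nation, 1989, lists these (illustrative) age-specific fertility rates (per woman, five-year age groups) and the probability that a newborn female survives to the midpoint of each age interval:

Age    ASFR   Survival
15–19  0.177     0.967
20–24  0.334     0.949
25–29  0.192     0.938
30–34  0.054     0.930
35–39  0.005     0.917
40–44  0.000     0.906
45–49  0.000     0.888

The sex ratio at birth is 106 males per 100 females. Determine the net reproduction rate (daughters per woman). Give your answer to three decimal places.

1.755

Proportion female at birth = 100 / (100 + 106) = 0.48544.
Each age group contributes 5 × ASFR × survival:
  15–19: 5 × 0.177 × 0.967 = 0.85580
  20–24: 5 × 0.334 × 0.949 = 1.58483
  25–29: 5 × 0.192 × 0.938 = 0.90048
  30–34: 5 × 0.054 × 0.930 = 0.25110
  35–39: 5 × 0.005 × 0.917 = 0.02293
  40–44: 5 × 0.000 × 0.906 = 0.00000
  45–49: 5 × 0.000 × 0.888 = 0.00000
Sum = 3.61514
NRR = 0.48544 × 3.61514 = 1.75493
With NRR above 1 the population is above replacement fertility.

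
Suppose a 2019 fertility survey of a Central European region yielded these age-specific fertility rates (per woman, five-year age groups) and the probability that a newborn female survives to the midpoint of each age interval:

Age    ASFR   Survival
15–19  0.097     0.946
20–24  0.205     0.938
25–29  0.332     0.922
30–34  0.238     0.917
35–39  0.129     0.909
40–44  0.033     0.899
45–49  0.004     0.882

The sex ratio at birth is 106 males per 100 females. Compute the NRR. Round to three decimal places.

Proportion female at birth = 100 / (100 + 106) = 0.48544.
Per-age-group product (5 × ASFR × survival probability):
  15–19: 5 × 0.097 × 0.946 = 0.45881
  20–24: 5 × 0.205 × 0.938 = 0.96145
  25–29: 5 × 0.332 × 0.922 = 1.53052
  30–34: 5 × 0.238 × 0.917 = 1.09123
  35–39: 5 × 0.129 × 0.909 = 0.58631
  40–44: 5 × 0.033 × 0.899 = 0.14834
  45–49: 5 × 0.004 × 0.882 = 0.01764
Sum = 4.79430
NRR = 0.48544 × 4.79430 = 2.32734
NRR > 1, so each generation more than replaces itself.

2.327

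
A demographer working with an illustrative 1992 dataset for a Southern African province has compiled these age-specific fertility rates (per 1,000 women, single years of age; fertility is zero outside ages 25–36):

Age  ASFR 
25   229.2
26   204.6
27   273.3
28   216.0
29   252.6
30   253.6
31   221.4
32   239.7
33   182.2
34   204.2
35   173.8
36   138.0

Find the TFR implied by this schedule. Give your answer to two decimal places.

Sum of ASFRs = 229.2 + 204.6 + 273.3 + 216.0 + 252.6 + 253.6 + 221.4 + 239.7 + 182.2 + 204.2 + 173.8 + 138.0 = 2588.6
TFR = 2588.6 / 1000 = 2.5886

2.59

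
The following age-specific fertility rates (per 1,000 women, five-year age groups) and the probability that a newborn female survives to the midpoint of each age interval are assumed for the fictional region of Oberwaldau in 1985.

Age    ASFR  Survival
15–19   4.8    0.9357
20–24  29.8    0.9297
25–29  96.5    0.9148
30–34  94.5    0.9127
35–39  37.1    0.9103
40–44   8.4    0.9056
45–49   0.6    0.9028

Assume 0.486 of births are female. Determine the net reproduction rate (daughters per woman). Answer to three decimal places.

Proportion female at birth = 0.486.
Survival-weighted fertility by age (5·fₓ·Sₓ):
  15–19: 5 × 4.8/1000 × 0.9357 = 0.02246
  20–24: 5 × 29.8/1000 × 0.9297 = 0.13853
  25–29: 5 × 96.5/1000 × 0.9148 = 0.44139
  30–34: 5 × 94.5/1000 × 0.9127 = 0.43125
  35–39: 5 × 37.1/1000 × 0.9103 = 0.16886
  40–44: 5 × 8.4/1000 × 0.9056 = 0.03804
  45–49: 5 × 0.6/1000 × 0.9028 = 0.00271
Sum = 1.24324
NRR = 0.486 × 1.24324 = 0.60421

0.604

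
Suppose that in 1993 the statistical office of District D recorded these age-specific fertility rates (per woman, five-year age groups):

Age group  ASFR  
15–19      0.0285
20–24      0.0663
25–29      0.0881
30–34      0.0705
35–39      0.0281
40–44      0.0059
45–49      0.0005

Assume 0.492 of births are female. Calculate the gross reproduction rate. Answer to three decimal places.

Proportion female at birth = 0.492.
Sum of ASFRs = 0.0285 + 0.0663 + 0.0881 + 0.0705 + 0.0281 + 0.0059 + 0.0005 = 0.2879
TFR = 5 × 0.2879 = 1.4395
GRR = 0.492 × 1.4395 = 0.70823

0.708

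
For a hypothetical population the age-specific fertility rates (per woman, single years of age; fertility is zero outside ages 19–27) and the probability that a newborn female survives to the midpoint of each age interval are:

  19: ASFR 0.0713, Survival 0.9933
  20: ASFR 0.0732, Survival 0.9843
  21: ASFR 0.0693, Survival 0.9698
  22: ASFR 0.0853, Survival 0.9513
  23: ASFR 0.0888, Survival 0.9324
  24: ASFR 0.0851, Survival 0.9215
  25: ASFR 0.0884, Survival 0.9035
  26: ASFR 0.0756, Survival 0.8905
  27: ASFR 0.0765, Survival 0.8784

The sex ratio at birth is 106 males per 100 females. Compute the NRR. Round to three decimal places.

Proportion female at birth = 100 / (100 + 106) = 0.48544.
Per-age-group product (1 × ASFR × survival probability):
  19: 1 × 0.0713 × 0.9933 = 0.07082
  20: 1 × 0.0732 × 0.9843 = 0.07205
  21: 1 × 0.0693 × 0.9698 = 0.06721
  22: 1 × 0.0853 × 0.9513 = 0.08115
  23: 1 × 0.0888 × 0.9324 = 0.08280
  24: 1 × 0.0851 × 0.9215 = 0.07842
  25: 1 × 0.0884 × 0.9035 = 0.07987
  26: 1 × 0.0756 × 0.8905 = 0.06732
  27: 1 × 0.0765 × 0.8784 = 0.06720
Sum = 0.66684
NRR = 0.48544 × 0.66684 = 0.32371
NRR < 1, so the cohort does not fully replace itself.

0.324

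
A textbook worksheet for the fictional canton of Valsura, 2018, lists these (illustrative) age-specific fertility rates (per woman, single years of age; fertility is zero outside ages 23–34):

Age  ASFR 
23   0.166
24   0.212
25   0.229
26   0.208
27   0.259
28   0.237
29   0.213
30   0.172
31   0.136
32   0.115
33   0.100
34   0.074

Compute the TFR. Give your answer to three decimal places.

2.121

Sum of ASFRs = 0.166 + 0.212 + 0.229 + 0.208 + 0.259 + 0.237 + 0.213 + 0.172 + 0.136 + 0.115 + 0.100 + 0.074 = 2.121
TFR = 2.121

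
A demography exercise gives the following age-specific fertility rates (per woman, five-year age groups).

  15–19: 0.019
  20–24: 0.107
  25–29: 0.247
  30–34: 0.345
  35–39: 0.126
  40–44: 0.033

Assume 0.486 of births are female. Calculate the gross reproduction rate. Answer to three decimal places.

Proportion female at birth = 0.486.
Sum of ASFRs = 0.019 + 0.107 + 0.247 + 0.345 + 0.126 + 0.033 = 0.877
TFR = 5 × 0.877 = 4.385
GRR = 0.486 × 4.385 = 2.13111

2.131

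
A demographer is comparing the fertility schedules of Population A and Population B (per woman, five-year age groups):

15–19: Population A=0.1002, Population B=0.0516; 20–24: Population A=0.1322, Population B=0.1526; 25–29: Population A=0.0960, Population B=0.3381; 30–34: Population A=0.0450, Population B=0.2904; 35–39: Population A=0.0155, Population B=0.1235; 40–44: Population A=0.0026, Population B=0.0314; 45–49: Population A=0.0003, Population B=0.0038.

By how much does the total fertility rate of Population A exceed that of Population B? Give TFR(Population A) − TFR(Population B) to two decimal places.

-3.00

Population A:
  Sum of ASFRs = 0.1002 + 0.1322 + 0.0960 + 0.0450 + 0.0155 + 0.0026 + 0.0003 = 0.3918
  TFR = 5 × 0.3918 = 1.959
Population B:
  Sum of ASFRs = 0.0516 + 0.1526 + 0.3381 + 0.2904 + 0.1235 + 0.0314 + 0.0038 = 0.9914
  TFR = 5 × 0.9914 = 4.957
Difference = 1.959 − 4.957 = -2.998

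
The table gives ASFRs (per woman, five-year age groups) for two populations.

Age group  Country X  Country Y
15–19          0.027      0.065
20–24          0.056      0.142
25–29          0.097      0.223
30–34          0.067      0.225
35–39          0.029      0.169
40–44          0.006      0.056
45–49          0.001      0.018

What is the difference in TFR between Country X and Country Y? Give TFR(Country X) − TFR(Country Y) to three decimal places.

-3.075

Country X:
  Sum of ASFRs = 0.027 + 0.056 + 0.097 + 0.067 + 0.029 + 0.006 + 0.001 = 0.283
  TFR = 5 × 0.283 = 1.415
Country Y:
  Sum of ASFRs = 0.065 + 0.142 + 0.223 + 0.225 + 0.169 + 0.056 + 0.018 = 0.898
  TFR = 5 × 0.898 = 4.49
Difference = 1.415 − 4.49 = -3.075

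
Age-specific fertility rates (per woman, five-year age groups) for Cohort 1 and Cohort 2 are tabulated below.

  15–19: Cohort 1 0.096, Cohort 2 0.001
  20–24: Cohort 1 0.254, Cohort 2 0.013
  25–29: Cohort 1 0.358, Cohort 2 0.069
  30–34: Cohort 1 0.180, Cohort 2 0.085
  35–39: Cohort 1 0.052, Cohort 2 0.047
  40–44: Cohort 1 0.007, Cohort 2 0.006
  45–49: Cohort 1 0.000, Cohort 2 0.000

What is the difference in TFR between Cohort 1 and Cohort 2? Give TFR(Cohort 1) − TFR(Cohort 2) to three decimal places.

3.630

Cohort 1:
  Sum of ASFRs = 0.096 + 0.254 + 0.358 + 0.180 + 0.052 + 0.007 + 0.000 = 0.947
  TFR = 5 × 0.947 = 4.735
Cohort 2:
  Sum of ASFRs = 0.001 + 0.013 + 0.069 + 0.085 + 0.047 + 0.006 + 0.000 = 0.221
  TFR = 5 × 0.221 = 1.105
Difference = 4.735 − 1.105 = 3.63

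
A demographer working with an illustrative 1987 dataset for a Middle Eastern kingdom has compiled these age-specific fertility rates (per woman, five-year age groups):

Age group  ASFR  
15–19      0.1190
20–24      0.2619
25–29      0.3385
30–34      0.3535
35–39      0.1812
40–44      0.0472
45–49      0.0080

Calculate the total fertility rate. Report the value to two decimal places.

6.55

Sum of ASFRs = 0.1190 + 0.2619 + 0.3385 + 0.3535 + 0.1812 + 0.0472 + 0.0080 = 1.3093
TFR = 5 × 1.3093 = 6.5465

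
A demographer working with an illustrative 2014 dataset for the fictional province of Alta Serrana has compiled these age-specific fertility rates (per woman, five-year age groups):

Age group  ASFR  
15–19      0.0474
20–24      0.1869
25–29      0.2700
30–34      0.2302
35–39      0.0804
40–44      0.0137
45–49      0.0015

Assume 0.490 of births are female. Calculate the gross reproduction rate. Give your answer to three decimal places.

Proportion female at birth = 0.490.
Sum of ASFRs = 0.0474 + 0.1869 + 0.2700 + 0.2302 + 0.0804 + 0.0137 + 0.0015 = 0.8301
TFR = 5 × 0.8301 = 4.1505
GRR = 0.490 × 4.1505 = 2.03375

2.034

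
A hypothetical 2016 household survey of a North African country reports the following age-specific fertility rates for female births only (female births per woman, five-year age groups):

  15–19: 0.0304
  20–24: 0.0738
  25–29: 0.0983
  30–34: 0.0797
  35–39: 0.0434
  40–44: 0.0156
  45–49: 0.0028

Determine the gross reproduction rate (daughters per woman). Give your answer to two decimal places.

Sum of female ASFRs = 0.0304 + 0.0738 + 0.0983 + 0.0797 + 0.0434 + 0.0156 + 0.0028 = 0.3440
GRR = 5 × 0.3440 = 1.72

1.72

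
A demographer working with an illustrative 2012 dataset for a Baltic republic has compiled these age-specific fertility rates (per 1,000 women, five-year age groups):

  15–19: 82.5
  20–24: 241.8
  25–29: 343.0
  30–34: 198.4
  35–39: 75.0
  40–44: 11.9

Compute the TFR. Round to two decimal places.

4.76

Sum of ASFRs = 82.5 + 241.8 + 343.0 + 198.4 + 75.0 + 11.9 = 952.6
TFR = 5 × 952.6 / 1000 = 4.763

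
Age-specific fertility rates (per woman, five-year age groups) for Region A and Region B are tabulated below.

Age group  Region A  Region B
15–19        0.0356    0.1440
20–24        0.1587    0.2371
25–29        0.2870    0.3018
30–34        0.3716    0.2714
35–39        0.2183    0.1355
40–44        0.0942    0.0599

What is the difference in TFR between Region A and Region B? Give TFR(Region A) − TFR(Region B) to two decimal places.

0.08

Region A:
  Sum of ASFRs = 0.0356 + 0.1587 + 0.2870 + 0.3716 + 0.2183 + 0.0942 = 1.1654
  TFR = 5 × 1.1654 = 5.827
Region B:
  Sum of ASFRs = 0.1440 + 0.2371 + 0.3018 + 0.2714 + 0.1355 + 0.0599 = 1.1497
  TFR = 5 × 1.1497 = 5.7485
Difference = 5.827 − 5.7485 = 0.0785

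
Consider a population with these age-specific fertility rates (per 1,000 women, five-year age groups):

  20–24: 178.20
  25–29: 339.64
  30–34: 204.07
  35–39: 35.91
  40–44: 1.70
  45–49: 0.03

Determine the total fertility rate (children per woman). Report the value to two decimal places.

Sum of ASFRs = 178.20 + 339.64 + 204.07 + 35.91 + 1.70 + 0.03 = 759.55
TFR = 5 × 759.55 / 1000 = 3.79775

3.80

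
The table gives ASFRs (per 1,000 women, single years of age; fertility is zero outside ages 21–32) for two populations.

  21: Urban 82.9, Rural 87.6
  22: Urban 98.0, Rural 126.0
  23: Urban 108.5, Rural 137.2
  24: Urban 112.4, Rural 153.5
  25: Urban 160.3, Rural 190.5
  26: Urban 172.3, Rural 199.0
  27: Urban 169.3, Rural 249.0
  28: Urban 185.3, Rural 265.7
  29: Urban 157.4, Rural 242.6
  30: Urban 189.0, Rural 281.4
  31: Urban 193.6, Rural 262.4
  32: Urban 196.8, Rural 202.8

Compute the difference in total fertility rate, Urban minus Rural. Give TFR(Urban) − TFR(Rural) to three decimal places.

-0.572

Urban:
  Sum of ASFRs = 82.9 + 98.0 + 108.5 + 112.4 + 160.3 + 172.3 + 169.3 + 185.3 + 157.4 + 189.0 + 193.6 + 196.8 = 1825.8
  TFR = 1825.8 / 1000 = 1.8258
Rural:
  Sum of ASFRs = 87.6 + 126.0 + 137.2 + 153.5 + 190.5 + 199.0 + 249.0 + 265.7 + 242.6 + 281.4 + 262.4 + 202.8 = 2397.7
  TFR = 2397.7 / 1000 = 2.3977
Difference = 1.8258 − 2.3977 = -0.5719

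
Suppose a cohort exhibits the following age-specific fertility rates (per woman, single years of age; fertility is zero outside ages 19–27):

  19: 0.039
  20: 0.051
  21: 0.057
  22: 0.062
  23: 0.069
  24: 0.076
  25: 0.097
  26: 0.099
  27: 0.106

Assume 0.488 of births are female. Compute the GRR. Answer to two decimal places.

0.32

Proportion female at birth = 0.488.
Sum of ASFRs = 0.039 + 0.051 + 0.057 + 0.062 + 0.069 + 0.076 + 0.097 + 0.099 + 0.106 = 0.656
TFR = 0.656
GRR = 0.488 × 0.656 = 0.32013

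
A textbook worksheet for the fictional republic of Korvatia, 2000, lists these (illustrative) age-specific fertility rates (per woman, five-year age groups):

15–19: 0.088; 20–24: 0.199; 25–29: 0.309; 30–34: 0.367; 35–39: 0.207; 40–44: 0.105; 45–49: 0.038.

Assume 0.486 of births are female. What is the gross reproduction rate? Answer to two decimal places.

3.19

Proportion female at birth = 0.486.
Sum of ASFRs = 0.088 + 0.199 + 0.309 + 0.367 + 0.207 + 0.105 + 0.038 = 1.313
TFR = 5 × 1.313 = 6.565
GRR = 0.486 × 6.565 = 3.19059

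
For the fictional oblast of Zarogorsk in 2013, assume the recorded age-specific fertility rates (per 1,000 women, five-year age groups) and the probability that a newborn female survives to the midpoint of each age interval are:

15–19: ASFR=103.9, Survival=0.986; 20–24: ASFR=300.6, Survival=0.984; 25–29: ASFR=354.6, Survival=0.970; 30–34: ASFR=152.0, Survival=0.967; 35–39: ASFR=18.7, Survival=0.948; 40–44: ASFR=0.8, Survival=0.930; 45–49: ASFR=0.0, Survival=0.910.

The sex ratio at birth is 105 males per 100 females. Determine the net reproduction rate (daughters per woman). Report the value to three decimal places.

Proportion female at birth = 100 / (100 + 105) = 0.48780.
Survival-weighted fertility by age (5·fₓ·Sₓ):
  15–19: 5 × 103.9/1000 × 0.986 = 0.51223
  20–24: 5 × 300.6/1000 × 0.984 = 1.47895
  25–29: 5 × 354.6/1000 × 0.970 = 1.71981
  30–34: 5 × 152.0/1000 × 0.967 = 0.73492
  35–39: 5 × 18.7/1000 × 0.948 = 0.08864
  40–44: 5 × 0.8/1000 × 0.930 = 0.00372
  45–49: 5 × 0.0/1000 × 0.910 = 0.00000
Sum = 4.53827
NRR = 0.48780 × 4.53827 = 2.21377
With NRR above 1 the population is above replacement fertility.

2.214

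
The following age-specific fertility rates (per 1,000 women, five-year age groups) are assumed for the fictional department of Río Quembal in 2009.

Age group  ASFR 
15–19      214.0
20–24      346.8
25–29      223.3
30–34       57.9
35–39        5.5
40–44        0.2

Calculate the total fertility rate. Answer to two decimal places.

Sum of ASFRs = 214.0 + 346.8 + 223.3 + 57.9 + 5.5 + 0.2 = 847.7
TFR = 5 × 847.7 / 1000 = 4.2385

4.24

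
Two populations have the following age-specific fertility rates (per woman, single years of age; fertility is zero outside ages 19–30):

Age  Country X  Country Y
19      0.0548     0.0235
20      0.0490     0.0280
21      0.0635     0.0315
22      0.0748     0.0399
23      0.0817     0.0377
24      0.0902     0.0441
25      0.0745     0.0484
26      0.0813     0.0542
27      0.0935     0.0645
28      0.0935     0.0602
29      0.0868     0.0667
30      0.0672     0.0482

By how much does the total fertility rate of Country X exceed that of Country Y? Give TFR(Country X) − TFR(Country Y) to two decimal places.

0.36

Country X:
  Sum of ASFRs = 0.0548 + 0.0490 + 0.0635 + 0.0748 + 0.0817 + 0.0902 + 0.0745 + 0.0813 + 0.0935 + 0.0935 + 0.0868 + 0.0672 = 0.9108
  TFR = 0.9108
Country Y:
  Sum of ASFRs = 0.0235 + 0.0280 + 0.0315 + 0.0399 + 0.0377 + 0.0441 + 0.0484 + 0.0542 + 0.0645 + 0.0602 + 0.0667 + 0.0482 = 0.5469
  TFR = 0.5469
Difference = 0.9108 − 0.5469 = 0.3639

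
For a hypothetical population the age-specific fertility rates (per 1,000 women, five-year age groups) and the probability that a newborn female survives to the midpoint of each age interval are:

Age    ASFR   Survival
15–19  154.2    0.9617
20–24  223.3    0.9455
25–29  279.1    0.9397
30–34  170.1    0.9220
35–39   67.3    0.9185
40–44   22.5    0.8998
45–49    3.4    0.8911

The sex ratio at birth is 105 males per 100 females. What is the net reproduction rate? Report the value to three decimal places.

2.106

Proportion female at birth = 100 / (100 + 105) = 0.48780.
Weighting each age-specific rate by interval width and survival:
  15–19: 5 × 154.2/1000 × 0.9617 = 0.74147
  20–24: 5 × 223.3/1000 × 0.9455 = 1.05565
  25–29: 5 × 279.1/1000 × 0.9397 = 1.31135
  30–34: 5 × 170.1/1000 × 0.9220 = 0.78416
  35–39: 5 × 67.3/1000 × 0.9185 = 0.30908
  40–44: 5 × 22.5/1000 × 0.8998 = 0.10123
  45–49: 5 × 3.4/1000 × 0.8911 = 0.01515
Sum = 4.31809
NRR = 0.48780 × 4.31809 = 2.10636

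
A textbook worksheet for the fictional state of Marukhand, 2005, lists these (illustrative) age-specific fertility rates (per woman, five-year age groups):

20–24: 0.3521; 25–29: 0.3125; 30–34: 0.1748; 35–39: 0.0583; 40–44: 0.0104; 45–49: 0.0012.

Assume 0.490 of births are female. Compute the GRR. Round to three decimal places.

2.228

Proportion female at birth = 0.490.
Sum of ASFRs = 0.3521 + 0.3125 + 0.1748 + 0.0583 + 0.0104 + 0.0012 = 0.9093
TFR = 5 × 0.9093 = 4.5465
GRR = 0.490 × 4.5465 = 2.22779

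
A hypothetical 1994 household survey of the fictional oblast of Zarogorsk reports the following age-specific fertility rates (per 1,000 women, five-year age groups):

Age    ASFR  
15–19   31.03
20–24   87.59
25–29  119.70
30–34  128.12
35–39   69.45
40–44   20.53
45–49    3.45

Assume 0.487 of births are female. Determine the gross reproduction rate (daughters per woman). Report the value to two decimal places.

Proportion female at birth = 0.487.
Sum of ASFRs = 31.03 + 87.59 + 119.70 + 128.12 + 69.45 + 20.53 + 3.45 = 459.87
TFR = 5 × 459.87 / 1000 = 2.29935
GRR = 0.487 × 2.29935 = 1.11978

1.12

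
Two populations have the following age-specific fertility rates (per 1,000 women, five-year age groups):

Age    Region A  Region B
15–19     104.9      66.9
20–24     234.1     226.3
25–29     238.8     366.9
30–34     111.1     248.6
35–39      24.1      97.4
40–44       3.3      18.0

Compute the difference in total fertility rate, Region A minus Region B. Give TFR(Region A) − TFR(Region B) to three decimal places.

-1.539

Region A:
  Sum of ASFRs = 104.9 + 234.1 + 238.8 + 111.1 + 24.1 + 3.3 = 716.3
  TFR = 5 × 716.3 / 1000 = 3.5815
Region B:
  Sum of ASFRs = 66.9 + 226.3 + 366.9 + 248.6 + 97.4 + 18.0 = 1024.1
  TFR = 5 × 1024.1 / 1000 = 5.1205
Difference = 3.5815 − 5.1205 = -1.539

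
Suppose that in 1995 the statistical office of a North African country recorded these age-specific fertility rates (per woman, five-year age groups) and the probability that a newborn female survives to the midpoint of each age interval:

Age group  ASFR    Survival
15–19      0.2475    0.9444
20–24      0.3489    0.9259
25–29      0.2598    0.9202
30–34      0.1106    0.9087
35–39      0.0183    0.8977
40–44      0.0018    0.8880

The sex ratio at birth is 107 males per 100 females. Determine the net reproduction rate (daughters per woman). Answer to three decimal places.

2.209

Proportion female at birth = 100 / (100 + 107) = 0.48309.
Per-age-group product (5 × ASFR × survival probability):
  15–19: 5 × 0.2475 × 0.9444 = 1.16870
  20–24: 5 × 0.3489 × 0.9259 = 1.61523
  25–29: 5 × 0.2598 × 0.9202 = 1.19534
  30–34: 5 × 0.1106 × 0.9087 = 0.50251
  35–39: 5 × 0.0183 × 0.8977 = 0.08214
  40–44: 5 × 0.0018 × 0.8880 = 0.00799
Sum = 4.57191
NRR = 0.48309 × 4.57191 = 2.20864
NRR > 1, so each generation more than replaces itself.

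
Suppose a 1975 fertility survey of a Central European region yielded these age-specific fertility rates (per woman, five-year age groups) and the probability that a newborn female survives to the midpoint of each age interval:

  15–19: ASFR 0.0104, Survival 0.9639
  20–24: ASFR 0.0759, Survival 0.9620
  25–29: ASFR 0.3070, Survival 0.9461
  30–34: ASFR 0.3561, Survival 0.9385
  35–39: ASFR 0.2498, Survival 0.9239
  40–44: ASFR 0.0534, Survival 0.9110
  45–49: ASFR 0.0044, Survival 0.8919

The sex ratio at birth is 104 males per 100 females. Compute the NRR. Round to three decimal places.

2.429

Proportion female at birth = 100 / (100 + 104) = 0.49020.
Per-age-group product (5 × ASFR × survival probability):
  15–19: 5 × 0.0104 × 0.9639 = 0.05012
  20–24: 5 × 0.0759 × 0.9620 = 0.36508
  25–29: 5 × 0.3070 × 0.9461 = 1.45226
  30–34: 5 × 0.3561 × 0.9385 = 1.67100
  35–39: 5 × 0.2498 × 0.9239 = 1.15395
  40–44: 5 × 0.0534 × 0.9110 = 0.24324
  45–49: 5 × 0.0044 × 0.8919 = 0.01962
Sum = 4.95527
NRR = 0.49020 × 4.95527 = 2.42907
NRR > 1, so each generation more than replaces itself.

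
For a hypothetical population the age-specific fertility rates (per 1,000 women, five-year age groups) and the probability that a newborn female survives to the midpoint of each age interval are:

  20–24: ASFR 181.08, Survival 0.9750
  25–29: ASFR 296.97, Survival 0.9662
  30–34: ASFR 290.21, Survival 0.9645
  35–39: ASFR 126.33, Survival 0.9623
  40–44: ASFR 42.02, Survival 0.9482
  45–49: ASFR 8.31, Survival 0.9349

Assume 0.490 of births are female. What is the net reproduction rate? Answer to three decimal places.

2.236

Proportion female at birth = 0.490.
Survival-weighted fertility by age (5·fₓ·Sₓ):
  20–24: 5 × 181.08/1000 × 0.9750 = 0.88277
  25–29: 5 × 296.97/1000 × 0.9662 = 1.43466
  30–34: 5 × 290.21/1000 × 0.9645 = 1.39954
  35–39: 5 × 126.33/1000 × 0.9623 = 0.60784
  40–44: 5 × 42.02/1000 × 0.9482 = 0.19922
  45–49: 5 × 8.31/1000 × 0.9349 = 0.03885
Sum = 4.56288
NRR = 0.490 × 4.56288 = 2.23581
An NRR exceeding 1 indicates intrinsic growth under these rates.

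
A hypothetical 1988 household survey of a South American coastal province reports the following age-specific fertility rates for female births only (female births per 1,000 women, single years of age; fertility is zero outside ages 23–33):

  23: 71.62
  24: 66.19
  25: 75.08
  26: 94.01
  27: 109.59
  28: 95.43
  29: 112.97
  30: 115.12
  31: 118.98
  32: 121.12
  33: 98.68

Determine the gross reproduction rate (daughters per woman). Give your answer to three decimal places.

Sum of female ASFRs = 71.62 + 66.19 + 75.08 + 94.01 + 109.59 + 95.43 + 112.97 + 115.12 + 118.98 + 121.12 + 98.68 = 1078.79
GRR = 1078.79 / 1000 = 1.07879

1.079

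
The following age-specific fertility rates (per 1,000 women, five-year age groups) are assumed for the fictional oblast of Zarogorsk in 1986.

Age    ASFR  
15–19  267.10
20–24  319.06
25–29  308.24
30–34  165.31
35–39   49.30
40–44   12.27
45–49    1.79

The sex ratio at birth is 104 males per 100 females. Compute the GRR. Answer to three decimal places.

Proportion female at birth = 100 / (100 + 104) = 0.49020.
Sum of ASFRs = 267.10 + 319.06 + 308.24 + 165.31 + 49.30 + 12.27 + 1.79 = 1123.07
TFR = 5 × 1123.07 / 1000 = 5.61535
GRR = 0.49020 × 5.61535 = 2.75264

2.753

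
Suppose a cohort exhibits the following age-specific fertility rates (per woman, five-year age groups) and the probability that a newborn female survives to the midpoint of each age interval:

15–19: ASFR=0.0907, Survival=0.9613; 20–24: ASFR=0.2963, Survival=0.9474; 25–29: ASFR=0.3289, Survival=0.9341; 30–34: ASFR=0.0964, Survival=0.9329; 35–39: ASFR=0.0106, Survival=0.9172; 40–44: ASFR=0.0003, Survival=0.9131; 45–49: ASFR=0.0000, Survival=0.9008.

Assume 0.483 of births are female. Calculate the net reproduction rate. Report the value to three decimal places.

1.872

Proportion female at birth = 0.483.
Per-age-group product (5 × ASFR × survival probability):
  15–19: 5 × 0.0907 × 0.9613 = 0.43595
  20–24: 5 × 0.2963 × 0.9474 = 1.40357
  25–29: 5 × 0.3289 × 0.9341 = 1.53613
  30–34: 5 × 0.0964 × 0.9329 = 0.44966
  35–39: 5 × 0.0106 × 0.9172 = 0.04861
  40–44: 5 × 0.0003 × 0.9131 = 0.00137
  45–49: 5 × 0.0000 × 0.9008 = 0.00000
Sum = 3.87529
NRR = 0.483 × 3.87529 = 1.87177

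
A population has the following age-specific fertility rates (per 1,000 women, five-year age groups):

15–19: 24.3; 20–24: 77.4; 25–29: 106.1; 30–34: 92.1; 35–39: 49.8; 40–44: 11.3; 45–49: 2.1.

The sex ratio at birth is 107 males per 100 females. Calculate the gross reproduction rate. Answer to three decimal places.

Proportion female at birth = 100 / (100 + 107) = 0.48309.
Sum of ASFRs = 24.3 + 77.4 + 106.1 + 92.1 + 49.8 + 11.3 + 2.1 = 363.1
TFR = 5 × 363.1 / 1000 = 1.8155
GRR = 0.48309 × 1.8155 = 0.87705

0.877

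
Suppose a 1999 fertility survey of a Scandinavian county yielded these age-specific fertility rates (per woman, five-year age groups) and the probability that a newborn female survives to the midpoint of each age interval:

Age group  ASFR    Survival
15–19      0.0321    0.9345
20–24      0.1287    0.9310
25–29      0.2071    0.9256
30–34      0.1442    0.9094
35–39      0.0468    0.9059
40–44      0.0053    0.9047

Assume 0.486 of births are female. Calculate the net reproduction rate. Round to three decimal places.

1.263

Proportion female at birth = 0.486.
Weighting each age-specific rate by interval width and survival:
  15–19: 5 × 0.0321 × 0.9345 = 0.14999
  20–24: 5 × 0.1287 × 0.9310 = 0.59910
  25–29: 5 × 0.2071 × 0.9256 = 0.95846
  30–34: 5 × 0.1442 × 0.9094 = 0.65568
  35–39: 5 × 0.0468 × 0.9059 = 0.21198
  40–44: 5 × 0.0053 × 0.9047 = 0.02397
Sum = 2.59918
NRR = 0.486 × 2.59918 = 1.26320
NRR > 1, so each generation more than replaces itself.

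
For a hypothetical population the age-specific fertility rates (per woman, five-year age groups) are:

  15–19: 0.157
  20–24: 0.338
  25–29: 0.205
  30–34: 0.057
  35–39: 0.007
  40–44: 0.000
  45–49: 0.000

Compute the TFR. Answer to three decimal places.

3.820

Sum of ASFRs = 0.157 + 0.338 + 0.205 + 0.057 + 0.007 + 0.000 + 0.000 = 0.764
TFR = 5 × 0.764 = 3.82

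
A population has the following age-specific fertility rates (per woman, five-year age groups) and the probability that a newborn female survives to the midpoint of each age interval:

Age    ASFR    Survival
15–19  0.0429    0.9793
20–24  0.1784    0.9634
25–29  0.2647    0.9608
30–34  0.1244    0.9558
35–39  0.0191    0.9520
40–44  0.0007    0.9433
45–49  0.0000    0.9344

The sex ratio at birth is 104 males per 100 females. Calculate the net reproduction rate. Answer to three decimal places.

Proportion female at birth = 100 / (100 + 104) = 0.49020.
Weighting each age-specific rate by interval width and survival:
  15–19: 5 × 0.0429 × 0.9793 = 0.21006
  20–24: 5 × 0.1784 × 0.9634 = 0.85935
  25–29: 5 × 0.2647 × 0.9608 = 1.27162
  30–34: 5 × 0.1244 × 0.9558 = 0.59451
  35–39: 5 × 0.0191 × 0.9520 = 0.09092
  40–44: 5 × 0.0007 × 0.9433 = 0.00330
  45–49: 5 × 0.0000 × 0.9344 = 0.00000
Sum = 3.02976
NRR = 0.49020 × 3.02976 = 1.48519
An NRR exceeding 1 indicates intrinsic growth under these rates.

1.485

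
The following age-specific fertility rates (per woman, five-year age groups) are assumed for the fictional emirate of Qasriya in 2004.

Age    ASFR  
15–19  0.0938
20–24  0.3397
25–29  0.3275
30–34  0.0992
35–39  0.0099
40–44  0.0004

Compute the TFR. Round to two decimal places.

4.35

Sum of ASFRs = 0.0938 + 0.3397 + 0.3275 + 0.0992 + 0.0099 + 0.0004 = 0.8705
TFR = 5 × 0.8705 = 4.3525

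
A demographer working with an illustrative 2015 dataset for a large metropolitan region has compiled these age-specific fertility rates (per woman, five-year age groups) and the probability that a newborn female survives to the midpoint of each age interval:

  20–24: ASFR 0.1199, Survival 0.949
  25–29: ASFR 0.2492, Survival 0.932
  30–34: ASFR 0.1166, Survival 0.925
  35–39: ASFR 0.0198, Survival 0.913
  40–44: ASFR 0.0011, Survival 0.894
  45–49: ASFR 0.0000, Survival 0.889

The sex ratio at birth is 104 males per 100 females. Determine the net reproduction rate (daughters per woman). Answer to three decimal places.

Proportion female at birth = 100 / (100 + 104) = 0.49020.
Weighting each age-specific rate by interval width and survival:
  20–24: 5 × 0.1199 × 0.949 = 0.56893
  25–29: 5 × 0.2492 × 0.932 = 1.16127
  30–34: 5 × 0.1166 × 0.925 = 0.53928
  35–39: 5 × 0.0198 × 0.913 = 0.09039
  40–44: 5 × 0.0011 × 0.894 = 0.00492
  45–49: 5 × 0.0000 × 0.889 = 0.00000
Sum = 2.36479
NRR = 0.49020 × 2.36479 = 1.15922
With NRR above 1 the population is above replacement fertility.

1.159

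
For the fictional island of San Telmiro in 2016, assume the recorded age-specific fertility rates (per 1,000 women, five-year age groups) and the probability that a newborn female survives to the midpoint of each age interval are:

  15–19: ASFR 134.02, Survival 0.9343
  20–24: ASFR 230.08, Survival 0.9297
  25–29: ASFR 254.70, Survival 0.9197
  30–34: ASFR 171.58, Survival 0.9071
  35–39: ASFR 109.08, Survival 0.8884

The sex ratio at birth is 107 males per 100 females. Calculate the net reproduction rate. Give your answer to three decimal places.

1.995

Proportion female at birth = 100 / (100 + 107) = 0.48309.
Per-age-group product (5 × ASFR × survival probability):
  15–19: 5 × 134.02/1000 × 0.9343 = 0.62607
  20–24: 5 × 230.08/1000 × 0.9297 = 1.06953
  25–29: 5 × 254.70/1000 × 0.9197 = 1.17124
  30–34: 5 × 171.58/1000 × 0.9071 = 0.77820
  35–39: 5 × 109.08/1000 × 0.8884 = 0.48453
Sum = 4.12957
NRR = 0.48309 × 4.12957 = 1.99495
NRR > 1, so each generation more than replaces itself.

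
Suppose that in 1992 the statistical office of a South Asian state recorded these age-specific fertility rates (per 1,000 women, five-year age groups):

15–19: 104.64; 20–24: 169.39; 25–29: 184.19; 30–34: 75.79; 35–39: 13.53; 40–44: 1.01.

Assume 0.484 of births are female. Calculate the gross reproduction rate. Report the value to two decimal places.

1.33

Proportion female at birth = 0.484.
Sum of ASFRs = 104.64 + 169.39 + 184.19 + 75.79 + 13.53 + 1.01 = 548.55
TFR = 5 × 548.55 / 1000 = 2.74275
GRR = 0.484 × 2.74275 = 1.32749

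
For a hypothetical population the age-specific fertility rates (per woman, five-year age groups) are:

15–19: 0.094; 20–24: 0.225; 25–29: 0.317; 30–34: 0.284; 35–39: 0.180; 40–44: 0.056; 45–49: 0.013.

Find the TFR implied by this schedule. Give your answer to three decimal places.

Sum of ASFRs = 0.094 + 0.225 + 0.317 + 0.284 + 0.180 + 0.056 + 0.013 = 1.169
TFR = 5 × 1.169 = 5.845

5.845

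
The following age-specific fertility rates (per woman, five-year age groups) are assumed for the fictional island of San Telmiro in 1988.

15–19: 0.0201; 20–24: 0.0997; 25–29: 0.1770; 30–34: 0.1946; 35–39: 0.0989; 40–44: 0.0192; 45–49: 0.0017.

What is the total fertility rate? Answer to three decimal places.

Sum of ASFRs = 0.0201 + 0.0997 + 0.1770 + 0.1946 + 0.0989 + 0.0192 + 0.0017 = 0.6112
TFR = 5 × 0.6112 = 3.056

3.056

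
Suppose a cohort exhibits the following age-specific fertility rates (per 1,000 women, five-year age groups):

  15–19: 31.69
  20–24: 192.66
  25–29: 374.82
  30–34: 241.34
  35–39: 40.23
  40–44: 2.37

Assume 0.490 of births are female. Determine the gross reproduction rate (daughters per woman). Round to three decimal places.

2.164

Proportion female at birth = 0.490.
Sum of ASFRs = 31.69 + 192.66 + 374.82 + 241.34 + 40.23 + 2.37 = 883.11
TFR = 5 × 883.11 / 1000 = 4.41555
GRR = 0.490 × 4.41555 = 2.16362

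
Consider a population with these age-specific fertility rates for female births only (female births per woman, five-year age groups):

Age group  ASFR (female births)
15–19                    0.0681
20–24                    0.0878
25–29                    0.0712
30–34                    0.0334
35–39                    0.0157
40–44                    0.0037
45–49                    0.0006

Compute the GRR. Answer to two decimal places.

1.40

Sum of female ASFRs = 0.0681 + 0.0878 + 0.0712 + 0.0334 + 0.0157 + 0.0037 + 0.0006 = 0.2805
GRR = 5 × 0.2805 = 1.4025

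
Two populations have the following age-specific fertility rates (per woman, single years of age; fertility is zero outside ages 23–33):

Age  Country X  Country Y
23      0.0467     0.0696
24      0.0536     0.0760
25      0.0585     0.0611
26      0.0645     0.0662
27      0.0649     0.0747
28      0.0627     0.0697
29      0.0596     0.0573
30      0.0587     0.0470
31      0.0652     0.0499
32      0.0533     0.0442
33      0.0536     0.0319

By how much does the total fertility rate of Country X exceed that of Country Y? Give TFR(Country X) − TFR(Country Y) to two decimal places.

-0.01

Country X:
  Sum of ASFRs = 0.0467 + 0.0536 + 0.0585 + 0.0645 + 0.0649 + 0.0627 + 0.0596 + 0.0587 + 0.0652 + 0.0533 + 0.0536 = 0.6413
  TFR = 0.6413
Country Y:
  Sum of ASFRs = 0.0696 + 0.0760 + 0.0611 + 0.0662 + 0.0747 + 0.0697 + 0.0573 + 0.0470 + 0.0499 + 0.0442 + 0.0319 = 0.6476
  TFR = 0.6476
Difference = 0.6413 − 0.6476 = -0.0063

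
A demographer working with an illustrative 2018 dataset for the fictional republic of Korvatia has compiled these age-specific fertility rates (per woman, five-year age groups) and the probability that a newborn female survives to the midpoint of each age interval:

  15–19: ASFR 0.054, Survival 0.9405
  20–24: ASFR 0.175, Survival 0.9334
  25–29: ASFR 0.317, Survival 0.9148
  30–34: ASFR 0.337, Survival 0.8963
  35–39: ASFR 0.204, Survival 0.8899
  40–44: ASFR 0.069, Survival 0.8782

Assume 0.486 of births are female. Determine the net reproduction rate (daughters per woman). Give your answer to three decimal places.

Proportion female at birth = 0.486.
Weighting each age-specific rate by interval width and survival:
  15–19: 5 × 0.054 × 0.9405 = 0.25394
  20–24: 5 × 0.175 × 0.9334 = 0.81673
  25–29: 5 × 0.317 × 0.9148 = 1.44996
  30–34: 5 × 0.337 × 0.8963 = 1.51027
  35–39: 5 × 0.204 × 0.8899 = 0.90770
  40–44: 5 × 0.069 × 0.8782 = 0.30298
Sum = 5.24158
NRR = 0.486 × 5.24158 = 2.54741

2.547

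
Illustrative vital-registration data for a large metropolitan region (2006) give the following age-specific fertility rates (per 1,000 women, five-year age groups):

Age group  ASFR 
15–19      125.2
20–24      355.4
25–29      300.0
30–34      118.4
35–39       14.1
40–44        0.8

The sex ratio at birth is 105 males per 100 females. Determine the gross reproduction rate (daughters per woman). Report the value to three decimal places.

Proportion female at birth = 100 / (100 + 105) = 0.48780.
Sum of ASFRs = 125.2 + 355.4 + 300.0 + 118.4 + 14.1 + 0.8 = 913.9
TFR = 5 × 913.9 / 1000 = 4.5695
GRR = 0.48780 × 4.5695 = 2.22900

2.229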